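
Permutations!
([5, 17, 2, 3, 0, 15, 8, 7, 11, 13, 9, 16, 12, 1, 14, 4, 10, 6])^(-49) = [4, 16, 2, 3, 15, 0, 9, 7, 13, 8, 6, 1, 12, 11, 14, 5, 17, 10]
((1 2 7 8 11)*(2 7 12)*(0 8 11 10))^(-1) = (0 10 8)(1 11 7)(2 12)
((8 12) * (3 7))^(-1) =(3 7)(8 12)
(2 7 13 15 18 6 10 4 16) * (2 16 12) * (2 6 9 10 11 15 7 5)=(2 5)(4 12 6 11 15 18 9 10)(7 13)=[0, 1, 5, 3, 12, 2, 11, 13, 8, 10, 4, 15, 6, 7, 14, 18, 16, 17, 9]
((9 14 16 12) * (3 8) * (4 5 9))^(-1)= ((3 8)(4 5 9 14 16 12))^(-1)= (3 8)(4 12 16 14 9 5)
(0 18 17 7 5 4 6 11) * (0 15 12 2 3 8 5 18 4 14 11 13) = (0 4 6 13)(2 3 8 5 14 11 15 12)(7 18 17) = [4, 1, 3, 8, 6, 14, 13, 18, 5, 9, 10, 15, 2, 0, 11, 12, 16, 7, 17]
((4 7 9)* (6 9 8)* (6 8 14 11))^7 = ((4 7 14 11 6 9))^7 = (4 7 14 11 6 9)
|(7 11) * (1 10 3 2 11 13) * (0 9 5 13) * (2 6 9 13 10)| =30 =|(0 13 1 2 11 7)(3 6 9 5 10)|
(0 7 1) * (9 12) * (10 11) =(0 7 1)(9 12)(10 11) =[7, 0, 2, 3, 4, 5, 6, 1, 8, 12, 11, 10, 9]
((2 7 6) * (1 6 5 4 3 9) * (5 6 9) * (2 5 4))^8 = (9)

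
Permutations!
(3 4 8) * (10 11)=(3 4 8)(10 11)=[0, 1, 2, 4, 8, 5, 6, 7, 3, 9, 11, 10]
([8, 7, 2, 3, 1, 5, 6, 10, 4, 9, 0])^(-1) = [10, 4, 2, 3, 8, 5, 6, 1, 0, 9, 7]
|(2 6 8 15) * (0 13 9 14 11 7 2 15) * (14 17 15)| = |(0 13 9 17 15 14 11 7 2 6 8)| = 11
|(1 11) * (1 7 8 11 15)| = 6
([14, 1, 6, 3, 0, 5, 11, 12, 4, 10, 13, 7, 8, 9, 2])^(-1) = [4, 1, 14, 3, 8, 5, 2, 11, 12, 13, 9, 6, 7, 10, 0]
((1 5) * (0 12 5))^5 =((0 12 5 1))^5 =(0 12 5 1)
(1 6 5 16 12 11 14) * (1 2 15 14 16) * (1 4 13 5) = (1 6)(2 15 14)(4 13 5)(11 16 12) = [0, 6, 15, 3, 13, 4, 1, 7, 8, 9, 10, 16, 11, 5, 2, 14, 12]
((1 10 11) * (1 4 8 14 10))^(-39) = (4 8 14 10 11) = ((4 8 14 10 11))^(-39)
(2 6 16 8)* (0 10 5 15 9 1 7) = (0 10 5 15 9 1 7)(2 6 16 8) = [10, 7, 6, 3, 4, 15, 16, 0, 2, 1, 5, 11, 12, 13, 14, 9, 8]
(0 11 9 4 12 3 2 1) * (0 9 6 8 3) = (0 11 6 8 3 2 1 9 4 12) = [11, 9, 1, 2, 12, 5, 8, 7, 3, 4, 10, 6, 0]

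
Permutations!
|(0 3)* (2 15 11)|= |(0 3)(2 15 11)|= 6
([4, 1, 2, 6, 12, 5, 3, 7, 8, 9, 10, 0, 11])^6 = (0 12)(4 11)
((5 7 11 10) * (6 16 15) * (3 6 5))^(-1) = ((3 6 16 15 5 7 11 10))^(-1) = (3 10 11 7 5 15 16 6)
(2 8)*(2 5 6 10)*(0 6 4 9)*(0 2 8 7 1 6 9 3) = [9, 6, 7, 0, 3, 4, 10, 1, 5, 2, 8] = (0 9 2 7 1 6 10 8 5 4 3)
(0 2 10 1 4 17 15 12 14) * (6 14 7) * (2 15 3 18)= (0 15 12 7 6 14)(1 4 17 3 18 2 10)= [15, 4, 10, 18, 17, 5, 14, 6, 8, 9, 1, 11, 7, 13, 0, 12, 16, 3, 2]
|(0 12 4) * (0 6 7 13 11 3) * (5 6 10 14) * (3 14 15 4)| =|(0 12 3)(4 10 15)(5 6 7 13 11 14)| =6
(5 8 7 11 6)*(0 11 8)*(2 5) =(0 11 6 2 5)(7 8) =[11, 1, 5, 3, 4, 0, 2, 8, 7, 9, 10, 6]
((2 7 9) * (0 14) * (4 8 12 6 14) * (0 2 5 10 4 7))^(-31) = (0 9 10 8 6 2 7 5 4 12 14)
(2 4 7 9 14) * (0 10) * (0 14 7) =[10, 1, 4, 3, 0, 5, 6, 9, 8, 7, 14, 11, 12, 13, 2] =(0 10 14 2 4)(7 9)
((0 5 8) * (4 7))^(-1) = ((0 5 8)(4 7))^(-1) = (0 8 5)(4 7)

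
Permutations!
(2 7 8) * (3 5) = (2 7 8)(3 5) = [0, 1, 7, 5, 4, 3, 6, 8, 2]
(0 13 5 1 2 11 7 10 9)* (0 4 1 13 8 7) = (0 8 7 10 9 4 1 2 11)(5 13) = [8, 2, 11, 3, 1, 13, 6, 10, 7, 4, 9, 0, 12, 5]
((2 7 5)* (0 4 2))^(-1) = (0 5 7 2 4)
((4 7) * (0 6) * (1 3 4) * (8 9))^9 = ((0 6)(1 3 4 7)(8 9))^9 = (0 6)(1 3 4 7)(8 9)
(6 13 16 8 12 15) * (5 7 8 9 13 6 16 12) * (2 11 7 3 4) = (2 11 7 8 5 3 4)(9 13 12 15 16) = [0, 1, 11, 4, 2, 3, 6, 8, 5, 13, 10, 7, 15, 12, 14, 16, 9]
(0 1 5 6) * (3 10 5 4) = [1, 4, 2, 10, 3, 6, 0, 7, 8, 9, 5] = (0 1 4 3 10 5 6)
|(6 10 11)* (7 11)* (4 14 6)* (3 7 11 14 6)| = 12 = |(3 7 14)(4 6 10 11)|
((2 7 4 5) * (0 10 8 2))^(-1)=((0 10 8 2 7 4 5))^(-1)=(0 5 4 7 2 8 10)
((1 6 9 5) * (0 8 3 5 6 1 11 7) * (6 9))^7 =(0 8 3 5 11 7)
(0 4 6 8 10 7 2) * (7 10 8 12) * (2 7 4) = (0 2)(4 6 12) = [2, 1, 0, 3, 6, 5, 12, 7, 8, 9, 10, 11, 4]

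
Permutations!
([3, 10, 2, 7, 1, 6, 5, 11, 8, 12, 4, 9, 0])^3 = (0 11)(3 9)(5 6)(7 12)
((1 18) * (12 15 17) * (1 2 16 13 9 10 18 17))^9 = (1 17 12 15)(2 9)(10 16)(13 18)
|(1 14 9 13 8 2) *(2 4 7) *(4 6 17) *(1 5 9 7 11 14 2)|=|(1 2 5 9 13 8 6 17 4 11 14 7)|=12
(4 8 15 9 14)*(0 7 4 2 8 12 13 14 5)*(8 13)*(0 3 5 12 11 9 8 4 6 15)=(0 7 6 15 8)(2 13 14)(3 5)(4 11 9 12)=[7, 1, 13, 5, 11, 3, 15, 6, 0, 12, 10, 9, 4, 14, 2, 8]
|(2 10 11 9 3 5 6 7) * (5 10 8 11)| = |(2 8 11 9 3 10 5 6 7)| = 9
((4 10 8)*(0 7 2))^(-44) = (0 7 2)(4 10 8)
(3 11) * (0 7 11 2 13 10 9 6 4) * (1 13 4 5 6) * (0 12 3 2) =(0 7 11 2 4 12 3)(1 13 10 9)(5 6) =[7, 13, 4, 0, 12, 6, 5, 11, 8, 1, 9, 2, 3, 10]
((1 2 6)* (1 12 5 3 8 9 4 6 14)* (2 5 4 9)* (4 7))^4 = ((1 5 3 8 2 14)(4 6 12 7))^4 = (1 2 3)(5 14 8)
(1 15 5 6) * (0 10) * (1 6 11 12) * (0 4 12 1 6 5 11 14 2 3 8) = (0 10 4 12 6 5 14 2 3 8)(1 15 11) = [10, 15, 3, 8, 12, 14, 5, 7, 0, 9, 4, 1, 6, 13, 2, 11]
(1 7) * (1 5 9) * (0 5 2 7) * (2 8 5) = (0 2 7 8 5 9 1) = [2, 0, 7, 3, 4, 9, 6, 8, 5, 1]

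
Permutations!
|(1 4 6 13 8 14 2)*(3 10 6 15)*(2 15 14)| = 10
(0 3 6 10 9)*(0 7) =(0 3 6 10 9 7) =[3, 1, 2, 6, 4, 5, 10, 0, 8, 7, 9]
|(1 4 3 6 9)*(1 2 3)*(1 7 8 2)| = |(1 4 7 8 2 3 6 9)| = 8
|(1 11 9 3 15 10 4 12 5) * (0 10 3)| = 8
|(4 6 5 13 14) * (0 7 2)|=15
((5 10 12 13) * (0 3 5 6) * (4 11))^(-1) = ((0 3 5 10 12 13 6)(4 11))^(-1) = (0 6 13 12 10 5 3)(4 11)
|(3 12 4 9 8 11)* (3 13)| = |(3 12 4 9 8 11 13)| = 7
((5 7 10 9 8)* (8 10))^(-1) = (5 8 7)(9 10) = ((5 7 8)(9 10))^(-1)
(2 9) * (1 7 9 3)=(1 7 9 2 3)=[0, 7, 3, 1, 4, 5, 6, 9, 8, 2]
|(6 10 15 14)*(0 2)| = |(0 2)(6 10 15 14)| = 4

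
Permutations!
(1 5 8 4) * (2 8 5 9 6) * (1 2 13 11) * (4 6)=(1 9 4 2 8 6 13 11)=[0, 9, 8, 3, 2, 5, 13, 7, 6, 4, 10, 1, 12, 11]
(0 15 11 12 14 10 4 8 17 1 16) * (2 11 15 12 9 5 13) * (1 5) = (0 12 14 10 4 8 17 5 13 2 11 9 1 16) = [12, 16, 11, 3, 8, 13, 6, 7, 17, 1, 4, 9, 14, 2, 10, 15, 0, 5]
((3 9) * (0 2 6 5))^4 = (9) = ((0 2 6 5)(3 9))^4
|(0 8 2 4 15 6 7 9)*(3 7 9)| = 14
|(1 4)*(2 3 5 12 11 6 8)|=|(1 4)(2 3 5 12 11 6 8)|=14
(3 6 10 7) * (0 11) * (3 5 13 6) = (0 11)(5 13 6 10 7) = [11, 1, 2, 3, 4, 13, 10, 5, 8, 9, 7, 0, 12, 6]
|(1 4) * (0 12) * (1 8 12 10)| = |(0 10 1 4 8 12)| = 6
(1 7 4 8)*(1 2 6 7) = (2 6 7 4 8) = [0, 1, 6, 3, 8, 5, 7, 4, 2]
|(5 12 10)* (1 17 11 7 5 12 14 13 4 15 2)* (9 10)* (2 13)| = 21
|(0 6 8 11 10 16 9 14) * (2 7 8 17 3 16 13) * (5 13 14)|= |(0 6 17 3 16 9 5 13 2 7 8 11 10 14)|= 14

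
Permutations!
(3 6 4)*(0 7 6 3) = [7, 1, 2, 3, 0, 5, 4, 6] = (0 7 6 4)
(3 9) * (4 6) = (3 9)(4 6) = [0, 1, 2, 9, 6, 5, 4, 7, 8, 3]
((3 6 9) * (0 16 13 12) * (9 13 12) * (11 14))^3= (16)(3 9 13 6)(11 14)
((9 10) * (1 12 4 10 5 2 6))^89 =((1 12 4 10 9 5 2 6))^89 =(1 12 4 10 9 5 2 6)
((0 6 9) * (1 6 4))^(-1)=((0 4 1 6 9))^(-1)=(0 9 6 1 4)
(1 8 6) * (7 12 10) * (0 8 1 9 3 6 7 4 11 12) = [8, 1, 2, 6, 11, 5, 9, 0, 7, 3, 4, 12, 10] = (0 8 7)(3 6 9)(4 11 12 10)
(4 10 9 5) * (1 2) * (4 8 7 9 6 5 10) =(1 2)(5 8 7 9 10 6) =[0, 2, 1, 3, 4, 8, 5, 9, 7, 10, 6]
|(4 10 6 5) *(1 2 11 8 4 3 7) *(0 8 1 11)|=|(0 8 4 10 6 5 3 7 11 1 2)|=11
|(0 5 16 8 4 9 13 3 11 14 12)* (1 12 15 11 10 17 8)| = |(0 5 16 1 12)(3 10 17 8 4 9 13)(11 14 15)| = 105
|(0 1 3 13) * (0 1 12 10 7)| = 12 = |(0 12 10 7)(1 3 13)|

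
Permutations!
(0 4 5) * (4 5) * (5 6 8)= (0 6 8 5)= [6, 1, 2, 3, 4, 0, 8, 7, 5]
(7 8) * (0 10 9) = (0 10 9)(7 8) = [10, 1, 2, 3, 4, 5, 6, 8, 7, 0, 9]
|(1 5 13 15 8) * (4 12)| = |(1 5 13 15 8)(4 12)| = 10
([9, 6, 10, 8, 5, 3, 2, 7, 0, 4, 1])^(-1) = (0 8 3 5 4 9)(1 10 2 6)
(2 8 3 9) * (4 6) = (2 8 3 9)(4 6) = [0, 1, 8, 9, 6, 5, 4, 7, 3, 2]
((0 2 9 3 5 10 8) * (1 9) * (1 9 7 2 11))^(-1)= (0 8 10 5 3 9 2 7 1 11)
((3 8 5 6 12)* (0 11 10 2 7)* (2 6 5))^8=(0 7 2 8 3 12 6 10 11)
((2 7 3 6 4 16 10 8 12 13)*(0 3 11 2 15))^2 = ((0 3 6 4 16 10 8 12 13 15)(2 7 11))^2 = (0 6 16 8 13)(2 11 7)(3 4 10 12 15)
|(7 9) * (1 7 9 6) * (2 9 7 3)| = 6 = |(1 3 2 9 7 6)|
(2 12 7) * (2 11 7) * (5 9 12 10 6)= (2 10 6 5 9 12)(7 11)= [0, 1, 10, 3, 4, 9, 5, 11, 8, 12, 6, 7, 2]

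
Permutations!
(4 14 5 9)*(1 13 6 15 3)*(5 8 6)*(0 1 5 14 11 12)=(0 1 13 14 8 6 15 3 5 9 4 11 12)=[1, 13, 2, 5, 11, 9, 15, 7, 6, 4, 10, 12, 0, 14, 8, 3]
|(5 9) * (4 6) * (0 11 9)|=4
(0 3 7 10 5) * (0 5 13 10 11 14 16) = (0 3 7 11 14 16)(10 13) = [3, 1, 2, 7, 4, 5, 6, 11, 8, 9, 13, 14, 12, 10, 16, 15, 0]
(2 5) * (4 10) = (2 5)(4 10) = [0, 1, 5, 3, 10, 2, 6, 7, 8, 9, 4]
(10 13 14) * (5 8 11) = (5 8 11)(10 13 14) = [0, 1, 2, 3, 4, 8, 6, 7, 11, 9, 13, 5, 12, 14, 10]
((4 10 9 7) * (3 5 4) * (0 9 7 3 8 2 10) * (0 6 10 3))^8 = (10)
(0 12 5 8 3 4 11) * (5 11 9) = (0 12 11)(3 4 9 5 8) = [12, 1, 2, 4, 9, 8, 6, 7, 3, 5, 10, 0, 11]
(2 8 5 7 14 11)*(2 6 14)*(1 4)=(1 4)(2 8 5 7)(6 14 11)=[0, 4, 8, 3, 1, 7, 14, 2, 5, 9, 10, 6, 12, 13, 11]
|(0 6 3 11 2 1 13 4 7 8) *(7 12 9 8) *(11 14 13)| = |(0 6 3 14 13 4 12 9 8)(1 11 2)| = 9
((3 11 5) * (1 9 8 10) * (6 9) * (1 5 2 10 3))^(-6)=(1 8 2)(3 10 6)(5 9 11)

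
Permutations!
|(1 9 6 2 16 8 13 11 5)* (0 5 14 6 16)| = 11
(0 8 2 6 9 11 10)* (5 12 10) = [8, 1, 6, 3, 4, 12, 9, 7, 2, 11, 0, 5, 10] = (0 8 2 6 9 11 5 12 10)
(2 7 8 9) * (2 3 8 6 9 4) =(2 7 6 9 3 8 4) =[0, 1, 7, 8, 2, 5, 9, 6, 4, 3]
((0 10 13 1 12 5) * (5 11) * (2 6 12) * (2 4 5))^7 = ((0 10 13 1 4 5)(2 6 12 11))^7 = (0 10 13 1 4 5)(2 11 12 6)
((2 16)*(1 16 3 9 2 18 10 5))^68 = (1 10 16 5 18)(2 9 3)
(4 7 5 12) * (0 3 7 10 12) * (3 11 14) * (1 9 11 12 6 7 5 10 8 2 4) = (0 12 1 9 11 14 3 5)(2 4 8)(6 7 10) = [12, 9, 4, 5, 8, 0, 7, 10, 2, 11, 6, 14, 1, 13, 3]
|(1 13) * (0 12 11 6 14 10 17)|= |(0 12 11 6 14 10 17)(1 13)|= 14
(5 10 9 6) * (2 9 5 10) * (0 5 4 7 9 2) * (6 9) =(0 5)(4 7 6 10) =[5, 1, 2, 3, 7, 0, 10, 6, 8, 9, 4]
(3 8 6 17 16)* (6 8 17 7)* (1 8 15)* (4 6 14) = [0, 8, 2, 17, 6, 5, 7, 14, 15, 9, 10, 11, 12, 13, 4, 1, 3, 16] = (1 8 15)(3 17 16)(4 6 7 14)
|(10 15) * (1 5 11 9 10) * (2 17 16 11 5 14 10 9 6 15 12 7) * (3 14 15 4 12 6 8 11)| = |(1 15)(2 17 16 3 14 10 6 4 12 7)(8 11)| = 10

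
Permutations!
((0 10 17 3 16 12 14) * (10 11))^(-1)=((0 11 10 17 3 16 12 14))^(-1)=(0 14 12 16 3 17 10 11)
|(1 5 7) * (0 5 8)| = 5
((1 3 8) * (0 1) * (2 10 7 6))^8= ((0 1 3 8)(2 10 7 6))^8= (10)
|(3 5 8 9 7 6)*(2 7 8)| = 10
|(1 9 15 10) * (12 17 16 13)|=|(1 9 15 10)(12 17 16 13)|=4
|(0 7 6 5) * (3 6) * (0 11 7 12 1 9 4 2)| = 30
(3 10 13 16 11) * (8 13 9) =(3 10 9 8 13 16 11) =[0, 1, 2, 10, 4, 5, 6, 7, 13, 8, 9, 3, 12, 16, 14, 15, 11]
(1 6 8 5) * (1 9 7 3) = (1 6 8 5 9 7 3) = [0, 6, 2, 1, 4, 9, 8, 3, 5, 7]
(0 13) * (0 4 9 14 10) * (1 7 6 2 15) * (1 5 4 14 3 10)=[13, 7, 15, 10, 9, 4, 2, 6, 8, 3, 0, 11, 12, 14, 1, 5]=(0 13 14 1 7 6 2 15 5 4 9 3 10)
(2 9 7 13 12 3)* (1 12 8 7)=(1 12 3 2 9)(7 13 8)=[0, 12, 9, 2, 4, 5, 6, 13, 7, 1, 10, 11, 3, 8]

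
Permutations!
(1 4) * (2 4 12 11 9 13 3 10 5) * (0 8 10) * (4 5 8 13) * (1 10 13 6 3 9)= (0 6 3)(1 12 11)(2 5)(4 10 8 13 9)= [6, 12, 5, 0, 10, 2, 3, 7, 13, 4, 8, 1, 11, 9]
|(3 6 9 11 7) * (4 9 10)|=|(3 6 10 4 9 11 7)|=7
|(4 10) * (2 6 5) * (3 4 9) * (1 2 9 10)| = 7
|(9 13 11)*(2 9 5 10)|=|(2 9 13 11 5 10)|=6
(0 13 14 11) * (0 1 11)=[13, 11, 2, 3, 4, 5, 6, 7, 8, 9, 10, 1, 12, 14, 0]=(0 13 14)(1 11)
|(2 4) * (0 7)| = |(0 7)(2 4)| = 2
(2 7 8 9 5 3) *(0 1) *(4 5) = [1, 0, 7, 2, 5, 3, 6, 8, 9, 4] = (0 1)(2 7 8 9 4 5 3)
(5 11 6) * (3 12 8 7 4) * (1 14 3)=(1 14 3 12 8 7 4)(5 11 6)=[0, 14, 2, 12, 1, 11, 5, 4, 7, 9, 10, 6, 8, 13, 3]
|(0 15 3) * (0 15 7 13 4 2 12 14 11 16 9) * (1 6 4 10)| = |(0 7 13 10 1 6 4 2 12 14 11 16 9)(3 15)| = 26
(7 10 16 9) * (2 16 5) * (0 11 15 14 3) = (0 11 15 14 3)(2 16 9 7 10 5) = [11, 1, 16, 0, 4, 2, 6, 10, 8, 7, 5, 15, 12, 13, 3, 14, 9]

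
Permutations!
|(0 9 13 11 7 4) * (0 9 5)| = |(0 5)(4 9 13 11 7)| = 10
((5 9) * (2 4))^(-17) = ((2 4)(5 9))^(-17) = (2 4)(5 9)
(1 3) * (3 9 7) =(1 9 7 3) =[0, 9, 2, 1, 4, 5, 6, 3, 8, 7]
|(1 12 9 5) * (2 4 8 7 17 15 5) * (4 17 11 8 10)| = 42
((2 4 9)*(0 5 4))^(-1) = ((0 5 4 9 2))^(-1) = (0 2 9 4 5)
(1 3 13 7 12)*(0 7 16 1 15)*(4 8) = (0 7 12 15)(1 3 13 16)(4 8) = [7, 3, 2, 13, 8, 5, 6, 12, 4, 9, 10, 11, 15, 16, 14, 0, 1]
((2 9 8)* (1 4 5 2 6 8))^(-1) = (1 9 2 5 4)(6 8)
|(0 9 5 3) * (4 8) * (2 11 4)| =|(0 9 5 3)(2 11 4 8)| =4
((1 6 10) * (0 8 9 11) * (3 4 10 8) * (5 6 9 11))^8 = ((0 3 4 10 1 9 5 6 8 11))^8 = (0 8 5 1 4)(3 11 6 9 10)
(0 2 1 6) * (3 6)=(0 2 1 3 6)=[2, 3, 1, 6, 4, 5, 0]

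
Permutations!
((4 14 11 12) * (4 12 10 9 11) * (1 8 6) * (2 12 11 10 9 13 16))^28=((1 8 6)(2 12 11 9 10 13 16)(4 14))^28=(16)(1 8 6)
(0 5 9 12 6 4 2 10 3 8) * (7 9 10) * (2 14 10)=(0 5 2 7 9 12 6 4 14 10 3 8)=[5, 1, 7, 8, 14, 2, 4, 9, 0, 12, 3, 11, 6, 13, 10]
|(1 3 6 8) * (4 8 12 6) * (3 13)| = |(1 13 3 4 8)(6 12)| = 10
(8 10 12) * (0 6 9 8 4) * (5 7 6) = (0 5 7 6 9 8 10 12 4) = [5, 1, 2, 3, 0, 7, 9, 6, 10, 8, 12, 11, 4]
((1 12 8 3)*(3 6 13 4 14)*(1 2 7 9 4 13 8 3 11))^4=(1 7 11 2 14 3 4 12 9)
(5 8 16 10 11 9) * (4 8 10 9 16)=[0, 1, 2, 3, 8, 10, 6, 7, 4, 5, 11, 16, 12, 13, 14, 15, 9]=(4 8)(5 10 11 16 9)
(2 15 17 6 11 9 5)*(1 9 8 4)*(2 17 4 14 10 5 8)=(1 9 8 14 10 5 17 6 11 2 15 4)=[0, 9, 15, 3, 1, 17, 11, 7, 14, 8, 5, 2, 12, 13, 10, 4, 16, 6]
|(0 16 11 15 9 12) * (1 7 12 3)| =9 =|(0 16 11 15 9 3 1 7 12)|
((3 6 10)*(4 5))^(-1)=(3 10 6)(4 5)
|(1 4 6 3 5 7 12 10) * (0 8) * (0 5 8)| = |(1 4 6 3 8 5 7 12 10)| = 9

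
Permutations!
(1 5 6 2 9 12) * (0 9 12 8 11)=(0 9 8 11)(1 5 6 2 12)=[9, 5, 12, 3, 4, 6, 2, 7, 11, 8, 10, 0, 1]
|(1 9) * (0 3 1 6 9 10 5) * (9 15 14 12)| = 5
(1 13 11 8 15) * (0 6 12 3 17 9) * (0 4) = (0 6 12 3 17 9 4)(1 13 11 8 15) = [6, 13, 2, 17, 0, 5, 12, 7, 15, 4, 10, 8, 3, 11, 14, 1, 16, 9]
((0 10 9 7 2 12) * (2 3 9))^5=(0 10 2 12)(3 7 9)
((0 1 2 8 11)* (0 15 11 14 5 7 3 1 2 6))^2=((0 2 8 14 5 7 3 1 6)(11 15))^2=(15)(0 8 5 3 6 2 14 7 1)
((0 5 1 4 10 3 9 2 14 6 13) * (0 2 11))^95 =((0 5 1 4 10 3 9 11)(2 14 6 13))^95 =(0 11 9 3 10 4 1 5)(2 13 6 14)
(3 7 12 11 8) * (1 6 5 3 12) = (1 6 5 3 7)(8 12 11) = [0, 6, 2, 7, 4, 3, 5, 1, 12, 9, 10, 8, 11]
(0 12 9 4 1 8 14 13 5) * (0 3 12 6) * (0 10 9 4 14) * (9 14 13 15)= (0 6 10 14 15 9 13 5 3 12 4 1 8)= [6, 8, 2, 12, 1, 3, 10, 7, 0, 13, 14, 11, 4, 5, 15, 9]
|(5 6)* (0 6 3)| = |(0 6 5 3)| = 4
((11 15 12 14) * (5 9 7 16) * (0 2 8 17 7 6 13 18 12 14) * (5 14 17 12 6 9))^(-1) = ((0 2 8 12)(6 13 18)(7 16 14 11 15 17))^(-1) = (0 12 8 2)(6 18 13)(7 17 15 11 14 16)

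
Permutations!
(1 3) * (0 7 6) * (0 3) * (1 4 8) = (0 7 6 3 4 8 1) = [7, 0, 2, 4, 8, 5, 3, 6, 1]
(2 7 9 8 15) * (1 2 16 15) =(1 2 7 9 8)(15 16) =[0, 2, 7, 3, 4, 5, 6, 9, 1, 8, 10, 11, 12, 13, 14, 16, 15]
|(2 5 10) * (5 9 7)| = 5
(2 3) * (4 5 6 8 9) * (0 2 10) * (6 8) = [2, 1, 3, 10, 5, 8, 6, 7, 9, 4, 0] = (0 2 3 10)(4 5 8 9)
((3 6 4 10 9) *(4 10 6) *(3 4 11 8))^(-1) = (3 8 11)(4 9 10 6)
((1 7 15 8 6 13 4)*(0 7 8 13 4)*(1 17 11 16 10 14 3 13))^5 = ((0 7 15 1 8 6 4 17 11 16 10 14 3 13))^5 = (0 6 10 7 4 14 15 17 3 1 11 13 8 16)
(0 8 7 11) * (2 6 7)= [8, 1, 6, 3, 4, 5, 7, 11, 2, 9, 10, 0]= (0 8 2 6 7 11)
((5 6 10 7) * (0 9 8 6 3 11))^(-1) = ((0 9 8 6 10 7 5 3 11))^(-1) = (0 11 3 5 7 10 6 8 9)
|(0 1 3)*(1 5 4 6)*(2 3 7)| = 8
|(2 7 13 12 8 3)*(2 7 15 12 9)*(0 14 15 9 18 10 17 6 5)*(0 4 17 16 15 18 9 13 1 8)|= 84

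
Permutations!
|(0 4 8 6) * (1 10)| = 4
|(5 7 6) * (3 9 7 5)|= |(3 9 7 6)|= 4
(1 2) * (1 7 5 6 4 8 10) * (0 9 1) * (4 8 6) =[9, 2, 7, 3, 6, 4, 8, 5, 10, 1, 0] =(0 9 1 2 7 5 4 6 8 10)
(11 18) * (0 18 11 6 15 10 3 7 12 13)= [18, 1, 2, 7, 4, 5, 15, 12, 8, 9, 3, 11, 13, 0, 14, 10, 16, 17, 6]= (0 18 6 15 10 3 7 12 13)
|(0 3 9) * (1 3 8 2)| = 6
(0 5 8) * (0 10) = (0 5 8 10) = [5, 1, 2, 3, 4, 8, 6, 7, 10, 9, 0]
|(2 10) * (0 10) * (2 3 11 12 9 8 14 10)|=14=|(0 2)(3 11 12 9 8 14 10)|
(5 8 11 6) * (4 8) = (4 8 11 6 5) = [0, 1, 2, 3, 8, 4, 5, 7, 11, 9, 10, 6]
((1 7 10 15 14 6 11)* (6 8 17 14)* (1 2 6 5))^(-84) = ((1 7 10 15 5)(2 6 11)(8 17 14))^(-84) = (17)(1 7 10 15 5)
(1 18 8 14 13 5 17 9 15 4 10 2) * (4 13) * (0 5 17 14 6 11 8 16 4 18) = (0 5 14 18 16 4 10 2 1)(6 11 8)(9 15 13 17) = [5, 0, 1, 3, 10, 14, 11, 7, 6, 15, 2, 8, 12, 17, 18, 13, 4, 9, 16]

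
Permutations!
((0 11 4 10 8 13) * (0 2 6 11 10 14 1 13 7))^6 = (0 8)(1 14 4 11 6 2 13)(7 10)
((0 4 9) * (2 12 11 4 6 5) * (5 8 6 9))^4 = ((0 9)(2 12 11 4 5)(6 8))^4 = (2 5 4 11 12)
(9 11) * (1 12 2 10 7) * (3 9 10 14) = (1 12 2 14 3 9 11 10 7) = [0, 12, 14, 9, 4, 5, 6, 1, 8, 11, 7, 10, 2, 13, 3]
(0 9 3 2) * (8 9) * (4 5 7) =(0 8 9 3 2)(4 5 7) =[8, 1, 0, 2, 5, 7, 6, 4, 9, 3]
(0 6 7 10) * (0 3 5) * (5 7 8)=[6, 1, 2, 7, 4, 0, 8, 10, 5, 9, 3]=(0 6 8 5)(3 7 10)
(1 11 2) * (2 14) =(1 11 14 2) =[0, 11, 1, 3, 4, 5, 6, 7, 8, 9, 10, 14, 12, 13, 2]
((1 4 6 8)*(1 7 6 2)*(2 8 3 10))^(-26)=(1 10 6 8)(2 3 7 4)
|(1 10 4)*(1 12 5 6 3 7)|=8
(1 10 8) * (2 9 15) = (1 10 8)(2 9 15) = [0, 10, 9, 3, 4, 5, 6, 7, 1, 15, 8, 11, 12, 13, 14, 2]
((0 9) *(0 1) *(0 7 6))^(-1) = (0 6 7 1 9)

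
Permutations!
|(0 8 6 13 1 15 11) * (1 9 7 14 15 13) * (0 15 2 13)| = 20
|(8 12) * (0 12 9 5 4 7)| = 7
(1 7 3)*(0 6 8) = (0 6 8)(1 7 3) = [6, 7, 2, 1, 4, 5, 8, 3, 0]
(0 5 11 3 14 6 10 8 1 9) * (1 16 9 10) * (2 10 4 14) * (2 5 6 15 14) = (0 6 1 4 2 10 8 16 9)(3 5 11)(14 15) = [6, 4, 10, 5, 2, 11, 1, 7, 16, 0, 8, 3, 12, 13, 15, 14, 9]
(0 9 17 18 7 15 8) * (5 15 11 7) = [9, 1, 2, 3, 4, 15, 6, 11, 0, 17, 10, 7, 12, 13, 14, 8, 16, 18, 5] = (0 9 17 18 5 15 8)(7 11)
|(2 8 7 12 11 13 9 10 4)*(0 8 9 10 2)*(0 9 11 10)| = 10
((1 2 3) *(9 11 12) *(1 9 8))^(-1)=((1 2 3 9 11 12 8))^(-1)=(1 8 12 11 9 3 2)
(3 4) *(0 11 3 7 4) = (0 11 3)(4 7) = [11, 1, 2, 0, 7, 5, 6, 4, 8, 9, 10, 3]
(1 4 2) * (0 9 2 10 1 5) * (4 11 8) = [9, 11, 5, 3, 10, 0, 6, 7, 4, 2, 1, 8] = (0 9 2 5)(1 11 8 4 10)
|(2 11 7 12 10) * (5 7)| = |(2 11 5 7 12 10)| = 6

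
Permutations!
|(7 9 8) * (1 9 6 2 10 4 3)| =9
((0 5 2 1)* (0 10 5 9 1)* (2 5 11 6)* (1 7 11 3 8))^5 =(0 2 6 11 7 9)(1 10 3 8)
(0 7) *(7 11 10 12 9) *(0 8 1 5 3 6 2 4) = (0 11 10 12 9 7 8 1 5 3 6 2 4) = [11, 5, 4, 6, 0, 3, 2, 8, 1, 7, 12, 10, 9]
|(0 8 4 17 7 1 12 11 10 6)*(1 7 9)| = 10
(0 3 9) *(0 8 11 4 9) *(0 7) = [3, 1, 2, 7, 9, 5, 6, 0, 11, 8, 10, 4] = (0 3 7)(4 9 8 11)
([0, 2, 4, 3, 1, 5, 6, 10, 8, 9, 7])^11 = (1 4 2)(7 10)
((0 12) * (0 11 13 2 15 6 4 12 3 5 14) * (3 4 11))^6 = (2 15 6 11 13)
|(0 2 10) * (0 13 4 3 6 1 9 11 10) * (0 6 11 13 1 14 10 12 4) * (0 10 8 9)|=|(0 2 6 14 8 9 13 10 1)(3 11 12 4)|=36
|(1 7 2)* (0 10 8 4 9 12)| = 6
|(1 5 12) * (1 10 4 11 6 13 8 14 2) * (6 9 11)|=|(1 5 12 10 4 6 13 8 14 2)(9 11)|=10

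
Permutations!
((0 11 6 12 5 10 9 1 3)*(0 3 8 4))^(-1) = (0 4 8 1 9 10 5 12 6 11)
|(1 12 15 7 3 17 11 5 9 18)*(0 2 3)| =|(0 2 3 17 11 5 9 18 1 12 15 7)| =12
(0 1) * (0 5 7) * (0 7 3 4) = (7)(0 1 5 3 4) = [1, 5, 2, 4, 0, 3, 6, 7]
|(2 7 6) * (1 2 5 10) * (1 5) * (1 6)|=|(1 2 7)(5 10)|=6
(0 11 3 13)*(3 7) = (0 11 7 3 13) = [11, 1, 2, 13, 4, 5, 6, 3, 8, 9, 10, 7, 12, 0]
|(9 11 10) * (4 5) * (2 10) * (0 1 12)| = |(0 1 12)(2 10 9 11)(4 5)| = 12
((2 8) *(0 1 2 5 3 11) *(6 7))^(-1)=((0 1 2 8 5 3 11)(6 7))^(-1)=(0 11 3 5 8 2 1)(6 7)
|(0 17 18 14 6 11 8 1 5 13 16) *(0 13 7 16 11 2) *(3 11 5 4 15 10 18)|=52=|(0 17 3 11 8 1 4 15 10 18 14 6 2)(5 7 16 13)|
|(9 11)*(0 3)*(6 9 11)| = 2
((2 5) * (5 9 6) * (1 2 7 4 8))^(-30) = ((1 2 9 6 5 7 4 8))^(-30) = (1 9 5 4)(2 6 7 8)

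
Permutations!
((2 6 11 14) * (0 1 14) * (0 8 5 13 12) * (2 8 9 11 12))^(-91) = (0 12 6 2 13 5 8 14 1)(9 11)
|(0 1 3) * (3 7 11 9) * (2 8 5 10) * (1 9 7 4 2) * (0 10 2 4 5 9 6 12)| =42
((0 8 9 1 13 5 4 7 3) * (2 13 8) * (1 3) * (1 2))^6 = (0 1 8 9 3)(2 13 5 4 7)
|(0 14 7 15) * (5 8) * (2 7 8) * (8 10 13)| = |(0 14 10 13 8 5 2 7 15)| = 9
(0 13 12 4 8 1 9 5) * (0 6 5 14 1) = (0 13 12 4 8)(1 9 14)(5 6) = [13, 9, 2, 3, 8, 6, 5, 7, 0, 14, 10, 11, 4, 12, 1]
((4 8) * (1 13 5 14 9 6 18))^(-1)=((1 13 5 14 9 6 18)(4 8))^(-1)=(1 18 6 9 14 5 13)(4 8)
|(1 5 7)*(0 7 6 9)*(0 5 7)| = |(1 7)(5 6 9)| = 6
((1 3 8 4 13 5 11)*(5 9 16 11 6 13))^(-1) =(1 11 16 9 13 6 5 4 8 3)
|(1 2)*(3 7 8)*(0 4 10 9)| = |(0 4 10 9)(1 2)(3 7 8)| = 12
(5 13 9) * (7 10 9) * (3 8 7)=(3 8 7 10 9 5 13)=[0, 1, 2, 8, 4, 13, 6, 10, 7, 5, 9, 11, 12, 3]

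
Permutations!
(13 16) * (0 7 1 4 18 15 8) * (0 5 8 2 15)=(0 7 1 4 18)(2 15)(5 8)(13 16)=[7, 4, 15, 3, 18, 8, 6, 1, 5, 9, 10, 11, 12, 16, 14, 2, 13, 17, 0]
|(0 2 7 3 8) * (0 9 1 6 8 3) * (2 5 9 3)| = |(0 5 9 1 6 8 3 2 7)| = 9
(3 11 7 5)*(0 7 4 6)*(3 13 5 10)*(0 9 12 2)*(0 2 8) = (0 7 10 3 11 4 6 9 12 8)(5 13) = [7, 1, 2, 11, 6, 13, 9, 10, 0, 12, 3, 4, 8, 5]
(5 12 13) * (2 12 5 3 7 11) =[0, 1, 12, 7, 4, 5, 6, 11, 8, 9, 10, 2, 13, 3] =(2 12 13 3 7 11)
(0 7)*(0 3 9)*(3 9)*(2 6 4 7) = (0 2 6 4 7 9) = [2, 1, 6, 3, 7, 5, 4, 9, 8, 0]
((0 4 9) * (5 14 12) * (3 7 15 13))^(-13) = (0 9 4)(3 13 15 7)(5 12 14)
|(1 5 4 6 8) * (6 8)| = 4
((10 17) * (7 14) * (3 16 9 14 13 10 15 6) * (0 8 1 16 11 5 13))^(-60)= (0 16 7 1 14 8 9)(3 10)(5 15)(6 13)(11 17)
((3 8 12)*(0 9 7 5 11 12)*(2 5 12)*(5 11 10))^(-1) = (0 8 3 12 7 9)(2 11)(5 10)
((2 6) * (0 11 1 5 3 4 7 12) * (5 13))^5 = (0 3 11 4 1 7 13 12 5)(2 6)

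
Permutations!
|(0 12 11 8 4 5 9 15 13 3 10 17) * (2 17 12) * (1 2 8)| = |(0 8 4 5 9 15 13 3 10 12 11 1 2 17)| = 14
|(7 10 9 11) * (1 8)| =4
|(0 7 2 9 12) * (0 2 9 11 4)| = 7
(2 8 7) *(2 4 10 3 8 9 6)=[0, 1, 9, 8, 10, 5, 2, 4, 7, 6, 3]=(2 9 6)(3 8 7 4 10)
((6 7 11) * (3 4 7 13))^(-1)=((3 4 7 11 6 13))^(-1)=(3 13 6 11 7 4)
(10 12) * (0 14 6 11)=(0 14 6 11)(10 12)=[14, 1, 2, 3, 4, 5, 11, 7, 8, 9, 12, 0, 10, 13, 6]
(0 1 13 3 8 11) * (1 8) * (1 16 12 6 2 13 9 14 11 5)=[8, 9, 13, 16, 4, 1, 2, 7, 5, 14, 10, 0, 6, 3, 11, 15, 12]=(0 8 5 1 9 14 11)(2 13 3 16 12 6)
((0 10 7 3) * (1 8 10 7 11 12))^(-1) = ((0 7 3)(1 8 10 11 12))^(-1) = (0 3 7)(1 12 11 10 8)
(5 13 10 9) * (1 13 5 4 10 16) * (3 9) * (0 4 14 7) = [4, 13, 2, 9, 10, 5, 6, 0, 8, 14, 3, 11, 12, 16, 7, 15, 1] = (0 4 10 3 9 14 7)(1 13 16)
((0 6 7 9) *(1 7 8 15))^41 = (0 9 7 1 15 8 6)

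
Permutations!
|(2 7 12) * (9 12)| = |(2 7 9 12)| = 4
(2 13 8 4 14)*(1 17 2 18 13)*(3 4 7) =(1 17 2)(3 4 14 18 13 8 7) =[0, 17, 1, 4, 14, 5, 6, 3, 7, 9, 10, 11, 12, 8, 18, 15, 16, 2, 13]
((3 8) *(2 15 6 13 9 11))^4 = (2 9 6)(11 13 15)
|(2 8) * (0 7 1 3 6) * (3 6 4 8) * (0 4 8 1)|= 6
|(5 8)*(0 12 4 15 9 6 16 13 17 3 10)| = 22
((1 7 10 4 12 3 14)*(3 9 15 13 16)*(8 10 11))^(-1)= ((1 7 11 8 10 4 12 9 15 13 16 3 14))^(-1)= (1 14 3 16 13 15 9 12 4 10 8 11 7)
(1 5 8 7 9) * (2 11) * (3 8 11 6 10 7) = [0, 5, 6, 8, 4, 11, 10, 9, 3, 1, 7, 2] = (1 5 11 2 6 10 7 9)(3 8)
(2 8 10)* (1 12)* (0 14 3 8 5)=(0 14 3 8 10 2 5)(1 12)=[14, 12, 5, 8, 4, 0, 6, 7, 10, 9, 2, 11, 1, 13, 3]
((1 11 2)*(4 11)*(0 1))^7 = (0 4 2 1 11)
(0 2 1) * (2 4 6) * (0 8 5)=(0 4 6 2 1 8 5)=[4, 8, 1, 3, 6, 0, 2, 7, 5]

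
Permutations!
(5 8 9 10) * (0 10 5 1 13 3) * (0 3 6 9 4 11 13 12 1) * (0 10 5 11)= [5, 12, 2, 3, 0, 8, 9, 7, 4, 11, 10, 13, 1, 6]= (0 5 8 4)(1 12)(6 9 11 13)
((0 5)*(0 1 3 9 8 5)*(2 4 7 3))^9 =((1 2 4 7 3 9 8 5))^9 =(1 2 4 7 3 9 8 5)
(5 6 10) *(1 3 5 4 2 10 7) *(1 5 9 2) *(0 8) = (0 8)(1 3 9 2 10 4)(5 6 7) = [8, 3, 10, 9, 1, 6, 7, 5, 0, 2, 4]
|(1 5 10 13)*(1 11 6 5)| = 5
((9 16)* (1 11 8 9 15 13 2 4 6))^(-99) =(1 11 8 9 16 15 13 2 4 6)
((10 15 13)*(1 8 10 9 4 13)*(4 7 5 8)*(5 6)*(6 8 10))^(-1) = (1 15 10 5 6 8 7 9 13 4)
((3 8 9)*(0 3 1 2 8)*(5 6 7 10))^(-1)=(0 3)(1 9 8 2)(5 10 7 6)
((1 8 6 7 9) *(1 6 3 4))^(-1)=(1 4 3 8)(6 9 7)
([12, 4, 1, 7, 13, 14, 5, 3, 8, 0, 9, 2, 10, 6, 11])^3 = [9, 6, 13, 7, 5, 2, 11, 3, 8, 10, 12, 4, 0, 14, 1]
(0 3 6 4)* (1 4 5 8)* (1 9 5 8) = (0 3 6 8 9 5 1 4) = [3, 4, 2, 6, 0, 1, 8, 7, 9, 5]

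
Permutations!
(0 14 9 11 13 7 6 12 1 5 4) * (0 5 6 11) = (0 14 9)(1 6 12)(4 5)(7 11 13) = [14, 6, 2, 3, 5, 4, 12, 11, 8, 0, 10, 13, 1, 7, 9]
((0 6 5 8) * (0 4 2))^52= (0 4 5)(2 8 6)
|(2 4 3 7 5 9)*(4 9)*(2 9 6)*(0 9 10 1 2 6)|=|(0 9 10 1 2)(3 7 5 4)|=20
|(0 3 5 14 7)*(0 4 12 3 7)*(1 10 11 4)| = 10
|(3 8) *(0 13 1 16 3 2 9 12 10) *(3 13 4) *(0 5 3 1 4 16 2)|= |(0 16 13 4 1 2 9 12 10 5 3 8)|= 12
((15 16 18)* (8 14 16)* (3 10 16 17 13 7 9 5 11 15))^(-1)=((3 10 16 18)(5 11 15 8 14 17 13 7 9))^(-1)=(3 18 16 10)(5 9 7 13 17 14 8 15 11)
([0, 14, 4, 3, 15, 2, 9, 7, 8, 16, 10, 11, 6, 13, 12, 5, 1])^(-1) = (1 16 9 6 12 14)(2 5 15 4)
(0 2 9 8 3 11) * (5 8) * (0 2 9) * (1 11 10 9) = [1, 11, 0, 10, 4, 8, 6, 7, 3, 5, 9, 2] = (0 1 11 2)(3 10 9 5 8)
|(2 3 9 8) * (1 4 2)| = 6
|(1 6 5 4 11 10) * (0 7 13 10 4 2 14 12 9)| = |(0 7 13 10 1 6 5 2 14 12 9)(4 11)| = 22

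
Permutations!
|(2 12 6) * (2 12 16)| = 2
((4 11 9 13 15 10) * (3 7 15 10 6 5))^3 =((3 7 15 6 5)(4 11 9 13 10))^3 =(3 6 7 5 15)(4 13 11 10 9)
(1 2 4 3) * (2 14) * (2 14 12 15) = (1 12 15 2 4 3) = [0, 12, 4, 1, 3, 5, 6, 7, 8, 9, 10, 11, 15, 13, 14, 2]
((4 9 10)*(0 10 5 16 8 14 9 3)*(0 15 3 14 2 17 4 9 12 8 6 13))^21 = ((0 10 9 5 16 6 13)(2 17 4 14 12 8)(3 15))^21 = (2 14)(3 15)(4 8)(12 17)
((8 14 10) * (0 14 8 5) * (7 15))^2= (15)(0 10)(5 14)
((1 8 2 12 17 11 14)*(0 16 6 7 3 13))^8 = ((0 16 6 7 3 13)(1 8 2 12 17 11 14))^8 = (0 6 3)(1 8 2 12 17 11 14)(7 13 16)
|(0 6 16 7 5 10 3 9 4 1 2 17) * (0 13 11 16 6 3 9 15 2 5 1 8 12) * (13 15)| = 39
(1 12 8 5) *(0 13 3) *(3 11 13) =(0 3)(1 12 8 5)(11 13) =[3, 12, 2, 0, 4, 1, 6, 7, 5, 9, 10, 13, 8, 11]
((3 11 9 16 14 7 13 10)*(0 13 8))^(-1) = (0 8 7 14 16 9 11 3 10 13)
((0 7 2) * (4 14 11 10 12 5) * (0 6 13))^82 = (0 2 13 7 6)(4 12 11)(5 10 14)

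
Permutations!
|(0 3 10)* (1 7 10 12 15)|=7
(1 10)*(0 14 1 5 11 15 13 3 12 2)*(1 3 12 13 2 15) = [14, 10, 0, 13, 4, 11, 6, 7, 8, 9, 5, 1, 15, 12, 3, 2] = (0 14 3 13 12 15 2)(1 10 5 11)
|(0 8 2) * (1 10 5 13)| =12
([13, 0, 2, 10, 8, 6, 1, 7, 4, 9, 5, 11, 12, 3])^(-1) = [1, 6, 2, 13, 8, 10, 5, 7, 4, 9, 3, 11, 12, 0]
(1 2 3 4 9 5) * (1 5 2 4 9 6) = (1 4 6)(2 3 9) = [0, 4, 3, 9, 6, 5, 1, 7, 8, 2]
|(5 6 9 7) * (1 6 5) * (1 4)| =5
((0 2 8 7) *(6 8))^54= ((0 2 6 8 7))^54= (0 7 8 6 2)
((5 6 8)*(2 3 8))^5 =((2 3 8 5 6))^5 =(8)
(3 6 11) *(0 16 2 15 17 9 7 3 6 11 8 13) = (0 16 2 15 17 9 7 3 11 6 8 13) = [16, 1, 15, 11, 4, 5, 8, 3, 13, 7, 10, 6, 12, 0, 14, 17, 2, 9]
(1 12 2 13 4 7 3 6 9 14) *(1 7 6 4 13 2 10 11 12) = (3 4 6 9 14 7)(10 11 12) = [0, 1, 2, 4, 6, 5, 9, 3, 8, 14, 11, 12, 10, 13, 7]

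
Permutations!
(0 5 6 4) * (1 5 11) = (0 11 1 5 6 4) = [11, 5, 2, 3, 0, 6, 4, 7, 8, 9, 10, 1]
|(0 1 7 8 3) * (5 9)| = 10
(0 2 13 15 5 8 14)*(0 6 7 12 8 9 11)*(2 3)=(0 3 2 13 15 5 9 11)(6 7 12 8 14)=[3, 1, 13, 2, 4, 9, 7, 12, 14, 11, 10, 0, 8, 15, 6, 5]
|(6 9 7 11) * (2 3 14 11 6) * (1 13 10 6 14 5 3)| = 18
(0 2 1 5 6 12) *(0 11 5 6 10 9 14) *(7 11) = [2, 6, 1, 3, 4, 10, 12, 11, 8, 14, 9, 5, 7, 13, 0] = (0 2 1 6 12 7 11 5 10 9 14)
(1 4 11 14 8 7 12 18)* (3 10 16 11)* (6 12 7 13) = (1 4 3 10 16 11 14 8 13 6 12 18) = [0, 4, 2, 10, 3, 5, 12, 7, 13, 9, 16, 14, 18, 6, 8, 15, 11, 17, 1]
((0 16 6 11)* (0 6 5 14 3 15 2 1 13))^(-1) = (0 13 1 2 15 3 14 5 16)(6 11)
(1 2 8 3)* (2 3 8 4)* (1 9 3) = (2 4)(3 9) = [0, 1, 4, 9, 2, 5, 6, 7, 8, 3]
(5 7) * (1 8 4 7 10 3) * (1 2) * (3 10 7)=[0, 8, 1, 2, 3, 7, 6, 5, 4, 9, 10]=(10)(1 8 4 3 2)(5 7)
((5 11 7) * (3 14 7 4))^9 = ((3 14 7 5 11 4))^9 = (3 5)(4 7)(11 14)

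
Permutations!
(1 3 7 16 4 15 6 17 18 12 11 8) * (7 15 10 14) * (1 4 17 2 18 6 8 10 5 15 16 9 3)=(2 18 12 11 10 14 7 9 3 16 17 6)(4 5 15 8)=[0, 1, 18, 16, 5, 15, 2, 9, 4, 3, 14, 10, 11, 13, 7, 8, 17, 6, 12]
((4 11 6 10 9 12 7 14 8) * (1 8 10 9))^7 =(1 7 6 8 14 9 4 10 12 11)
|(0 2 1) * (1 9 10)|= 5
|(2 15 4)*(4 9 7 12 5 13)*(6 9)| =|(2 15 6 9 7 12 5 13 4)| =9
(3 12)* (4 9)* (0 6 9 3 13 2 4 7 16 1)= [6, 0, 4, 12, 3, 5, 9, 16, 8, 7, 10, 11, 13, 2, 14, 15, 1]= (0 6 9 7 16 1)(2 4 3 12 13)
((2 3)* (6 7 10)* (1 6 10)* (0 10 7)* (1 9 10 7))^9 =((0 7 9 10 1 6)(2 3))^9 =(0 10)(1 7)(2 3)(6 9)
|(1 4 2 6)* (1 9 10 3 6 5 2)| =4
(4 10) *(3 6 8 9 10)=(3 6 8 9 10 4)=[0, 1, 2, 6, 3, 5, 8, 7, 9, 10, 4]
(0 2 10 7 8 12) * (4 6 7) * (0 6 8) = [2, 1, 10, 3, 8, 5, 7, 0, 12, 9, 4, 11, 6] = (0 2 10 4 8 12 6 7)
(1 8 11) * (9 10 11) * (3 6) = [0, 8, 2, 6, 4, 5, 3, 7, 9, 10, 11, 1] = (1 8 9 10 11)(3 6)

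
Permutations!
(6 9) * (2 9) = (2 9 6) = [0, 1, 9, 3, 4, 5, 2, 7, 8, 6]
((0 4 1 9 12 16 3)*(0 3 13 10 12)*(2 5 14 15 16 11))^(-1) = ((0 4 1 9)(2 5 14 15 16 13 10 12 11))^(-1) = (0 9 1 4)(2 11 12 10 13 16 15 14 5)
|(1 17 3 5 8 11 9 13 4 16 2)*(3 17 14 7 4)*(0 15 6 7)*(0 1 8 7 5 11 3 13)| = 12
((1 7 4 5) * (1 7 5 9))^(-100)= ((1 5 7 4 9))^(-100)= (9)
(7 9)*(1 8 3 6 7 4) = (1 8 3 6 7 9 4) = [0, 8, 2, 6, 1, 5, 7, 9, 3, 4]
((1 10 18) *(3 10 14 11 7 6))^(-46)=((1 14 11 7 6 3 10 18))^(-46)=(1 11 6 10)(3 18 14 7)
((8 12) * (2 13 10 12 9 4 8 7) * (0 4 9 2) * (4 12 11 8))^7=(0 12 7)(2 10 8 13 11)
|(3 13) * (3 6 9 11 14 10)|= 7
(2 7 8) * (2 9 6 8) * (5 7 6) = (2 6 8 9 5 7) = [0, 1, 6, 3, 4, 7, 8, 2, 9, 5]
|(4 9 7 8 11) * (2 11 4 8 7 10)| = 6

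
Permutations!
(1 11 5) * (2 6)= [0, 11, 6, 3, 4, 1, 2, 7, 8, 9, 10, 5]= (1 11 5)(2 6)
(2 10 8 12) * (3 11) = (2 10 8 12)(3 11) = [0, 1, 10, 11, 4, 5, 6, 7, 12, 9, 8, 3, 2]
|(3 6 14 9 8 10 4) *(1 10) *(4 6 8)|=8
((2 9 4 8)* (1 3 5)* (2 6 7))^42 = ((1 3 5)(2 9 4 8 6 7))^42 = (9)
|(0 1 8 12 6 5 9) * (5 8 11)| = |(0 1 11 5 9)(6 8 12)| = 15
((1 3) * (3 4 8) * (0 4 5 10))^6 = ((0 4 8 3 1 5 10))^6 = (0 10 5 1 3 8 4)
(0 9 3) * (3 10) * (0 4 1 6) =(0 9 10 3 4 1 6) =[9, 6, 2, 4, 1, 5, 0, 7, 8, 10, 3]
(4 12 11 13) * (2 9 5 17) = (2 9 5 17)(4 12 11 13) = [0, 1, 9, 3, 12, 17, 6, 7, 8, 5, 10, 13, 11, 4, 14, 15, 16, 2]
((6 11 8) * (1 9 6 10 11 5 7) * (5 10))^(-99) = (1 8 6 7 11 9 5 10) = ((1 9 6 10 11 8 5 7))^(-99)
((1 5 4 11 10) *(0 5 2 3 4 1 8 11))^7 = ((0 5 1 2 3 4)(8 11 10))^7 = (0 5 1 2 3 4)(8 11 10)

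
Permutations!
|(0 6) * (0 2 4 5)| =|(0 6 2 4 5)| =5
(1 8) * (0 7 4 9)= (0 7 4 9)(1 8)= [7, 8, 2, 3, 9, 5, 6, 4, 1, 0]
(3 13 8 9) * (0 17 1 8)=(0 17 1 8 9 3 13)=[17, 8, 2, 13, 4, 5, 6, 7, 9, 3, 10, 11, 12, 0, 14, 15, 16, 1]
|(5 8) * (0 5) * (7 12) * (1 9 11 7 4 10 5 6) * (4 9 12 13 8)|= |(0 6 1 12 9 11 7 13 8)(4 10 5)|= 9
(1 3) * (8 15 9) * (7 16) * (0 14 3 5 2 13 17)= [14, 5, 13, 1, 4, 2, 6, 16, 15, 8, 10, 11, 12, 17, 3, 9, 7, 0]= (0 14 3 1 5 2 13 17)(7 16)(8 15 9)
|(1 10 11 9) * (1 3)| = 5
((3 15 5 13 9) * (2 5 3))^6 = (15)(2 13)(5 9)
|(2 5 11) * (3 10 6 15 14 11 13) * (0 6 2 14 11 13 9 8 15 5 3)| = 9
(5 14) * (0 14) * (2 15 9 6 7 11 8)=(0 14 5)(2 15 9 6 7 11 8)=[14, 1, 15, 3, 4, 0, 7, 11, 2, 6, 10, 8, 12, 13, 5, 9]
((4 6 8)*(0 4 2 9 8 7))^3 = ((0 4 6 7)(2 9 8))^3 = (9)(0 7 6 4)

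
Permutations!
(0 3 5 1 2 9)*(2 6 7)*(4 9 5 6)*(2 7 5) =(0 3 6 5 1 4 9) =[3, 4, 2, 6, 9, 1, 5, 7, 8, 0]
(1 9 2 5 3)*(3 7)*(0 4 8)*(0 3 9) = [4, 0, 5, 1, 8, 7, 6, 9, 3, 2] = (0 4 8 3 1)(2 5 7 9)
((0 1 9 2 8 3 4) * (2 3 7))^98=(0 3 1 4 9)(2 7 8)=((0 1 9 3 4)(2 8 7))^98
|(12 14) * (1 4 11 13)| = 4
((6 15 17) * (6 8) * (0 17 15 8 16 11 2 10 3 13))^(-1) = (0 13 3 10 2 11 16 17)(6 8)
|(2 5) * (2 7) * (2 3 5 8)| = 6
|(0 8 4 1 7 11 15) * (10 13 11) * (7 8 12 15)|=12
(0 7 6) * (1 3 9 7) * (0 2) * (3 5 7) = [1, 5, 0, 9, 4, 7, 2, 6, 8, 3] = (0 1 5 7 6 2)(3 9)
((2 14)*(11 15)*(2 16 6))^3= (2 6 16 14)(11 15)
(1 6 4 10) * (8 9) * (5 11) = [0, 6, 2, 3, 10, 11, 4, 7, 9, 8, 1, 5] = (1 6 4 10)(5 11)(8 9)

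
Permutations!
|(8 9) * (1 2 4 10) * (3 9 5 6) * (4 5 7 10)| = 9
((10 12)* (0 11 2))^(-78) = ((0 11 2)(10 12))^(-78) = (12)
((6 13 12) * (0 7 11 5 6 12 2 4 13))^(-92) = ((0 7 11 5 6)(2 4 13))^(-92) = (0 5 7 6 11)(2 4 13)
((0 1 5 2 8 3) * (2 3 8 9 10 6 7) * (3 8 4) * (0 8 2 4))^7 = (0 7 2 8 6 5 3 10 1 4 9) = ((0 1 5 2 9 10 6 7 4 3 8))^7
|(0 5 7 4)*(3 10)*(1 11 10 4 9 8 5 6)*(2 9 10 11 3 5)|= |(11)(0 6 1 3 4)(2 9 8)(5 7 10)|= 15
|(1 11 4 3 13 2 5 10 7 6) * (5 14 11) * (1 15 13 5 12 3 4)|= 12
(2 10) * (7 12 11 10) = (2 7 12 11 10) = [0, 1, 7, 3, 4, 5, 6, 12, 8, 9, 2, 10, 11]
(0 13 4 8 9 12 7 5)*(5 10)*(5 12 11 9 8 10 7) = [13, 1, 2, 3, 10, 0, 6, 7, 8, 11, 12, 9, 5, 4] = (0 13 4 10 12 5)(9 11)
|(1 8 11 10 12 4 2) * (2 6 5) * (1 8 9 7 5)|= 11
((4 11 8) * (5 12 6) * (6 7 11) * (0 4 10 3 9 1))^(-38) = (0 9 10 11 12 6)(1 3 8 7 5 4)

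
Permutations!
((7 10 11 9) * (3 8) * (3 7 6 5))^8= (11)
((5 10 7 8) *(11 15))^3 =(5 8 7 10)(11 15)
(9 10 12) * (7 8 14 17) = (7 8 14 17)(9 10 12) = [0, 1, 2, 3, 4, 5, 6, 8, 14, 10, 12, 11, 9, 13, 17, 15, 16, 7]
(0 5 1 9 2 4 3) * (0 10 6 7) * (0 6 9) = [5, 0, 4, 10, 3, 1, 7, 6, 8, 2, 9] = (0 5 1)(2 4 3 10 9)(6 7)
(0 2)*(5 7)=(0 2)(5 7)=[2, 1, 0, 3, 4, 7, 6, 5]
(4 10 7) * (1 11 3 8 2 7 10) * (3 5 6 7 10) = [0, 11, 10, 8, 1, 6, 7, 4, 2, 9, 3, 5] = (1 11 5 6 7 4)(2 10 3 8)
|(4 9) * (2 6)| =|(2 6)(4 9)| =2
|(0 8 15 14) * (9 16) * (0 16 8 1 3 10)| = |(0 1 3 10)(8 15 14 16 9)| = 20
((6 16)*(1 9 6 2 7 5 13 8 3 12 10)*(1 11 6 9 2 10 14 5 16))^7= ((1 2 7 16 10 11 6)(3 12 14 5 13 8))^7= (16)(3 12 14 5 13 8)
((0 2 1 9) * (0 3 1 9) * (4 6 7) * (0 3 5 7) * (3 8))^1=(0 2 9 5 7 4 6)(1 8 3)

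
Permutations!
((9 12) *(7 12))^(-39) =((7 12 9))^(-39) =(12)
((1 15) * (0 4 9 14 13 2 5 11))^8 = ((0 4 9 14 13 2 5 11)(1 15))^8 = (15)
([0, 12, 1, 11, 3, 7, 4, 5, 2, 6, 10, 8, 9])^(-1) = [0, 2, 8, 4, 6, 7, 9, 5, 11, 12, 10, 3, 1]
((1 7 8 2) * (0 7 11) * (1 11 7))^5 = (0 11 2 8 7 1)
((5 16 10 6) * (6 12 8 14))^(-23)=(5 14 12 16 6 8 10)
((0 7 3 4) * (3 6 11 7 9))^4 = (6 11 7)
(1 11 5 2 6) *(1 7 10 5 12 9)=[0, 11, 6, 3, 4, 2, 7, 10, 8, 1, 5, 12, 9]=(1 11 12 9)(2 6 7 10 5)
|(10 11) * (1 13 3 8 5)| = 10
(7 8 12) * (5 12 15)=(5 12 7 8 15)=[0, 1, 2, 3, 4, 12, 6, 8, 15, 9, 10, 11, 7, 13, 14, 5]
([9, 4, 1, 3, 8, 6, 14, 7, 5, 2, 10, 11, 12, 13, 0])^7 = [6, 9, 0, 3, 2, 4, 8, 7, 1, 14, 10, 11, 12, 13, 5]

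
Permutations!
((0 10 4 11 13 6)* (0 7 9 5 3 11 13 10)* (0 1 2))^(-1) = (0 2 1)(3 5 9 7 6 13 4 10 11)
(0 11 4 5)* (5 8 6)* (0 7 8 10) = [11, 1, 2, 3, 10, 7, 5, 8, 6, 9, 0, 4] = (0 11 4 10)(5 7 8 6)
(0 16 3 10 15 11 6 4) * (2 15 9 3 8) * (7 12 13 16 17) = (0 17 7 12 13 16 8 2 15 11 6 4)(3 10 9) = [17, 1, 15, 10, 0, 5, 4, 12, 2, 3, 9, 6, 13, 16, 14, 11, 8, 7]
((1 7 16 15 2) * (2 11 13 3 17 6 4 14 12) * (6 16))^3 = (1 4 2 6 12 7 14)(3 15)(11 17)(13 16)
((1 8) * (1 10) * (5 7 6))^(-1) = ((1 8 10)(5 7 6))^(-1) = (1 10 8)(5 6 7)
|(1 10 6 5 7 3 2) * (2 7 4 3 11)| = |(1 10 6 5 4 3 7 11 2)| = 9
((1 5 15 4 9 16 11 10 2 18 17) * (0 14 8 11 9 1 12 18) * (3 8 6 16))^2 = ((0 14 6 16 9 3 8 11 10 2)(1 5 15 4)(12 18 17))^2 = (0 6 9 8 10)(1 15)(2 14 16 3 11)(4 5)(12 17 18)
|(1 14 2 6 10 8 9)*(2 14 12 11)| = 8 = |(14)(1 12 11 2 6 10 8 9)|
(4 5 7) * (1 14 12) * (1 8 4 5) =[0, 14, 2, 3, 1, 7, 6, 5, 4, 9, 10, 11, 8, 13, 12] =(1 14 12 8 4)(5 7)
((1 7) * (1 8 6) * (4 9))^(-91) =((1 7 8 6)(4 9))^(-91) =(1 7 8 6)(4 9)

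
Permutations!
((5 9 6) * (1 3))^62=((1 3)(5 9 6))^62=(5 6 9)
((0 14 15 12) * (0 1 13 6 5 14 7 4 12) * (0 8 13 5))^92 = ((0 7 4 12 1 5 14 15 8 13 6))^92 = (0 1 8 7 5 13 4 14 6 12 15)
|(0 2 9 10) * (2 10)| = 2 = |(0 10)(2 9)|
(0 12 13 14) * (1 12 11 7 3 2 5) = (0 11 7 3 2 5 1 12 13 14) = [11, 12, 5, 2, 4, 1, 6, 3, 8, 9, 10, 7, 13, 14, 0]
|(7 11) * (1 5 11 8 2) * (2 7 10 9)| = 6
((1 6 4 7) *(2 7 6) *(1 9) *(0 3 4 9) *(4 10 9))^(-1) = ((0 3 10 9 1 2 7)(4 6))^(-1) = (0 7 2 1 9 10 3)(4 6)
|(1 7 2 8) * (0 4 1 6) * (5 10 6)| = |(0 4 1 7 2 8 5 10 6)| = 9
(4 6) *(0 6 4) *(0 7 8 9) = (0 6 7 8 9) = [6, 1, 2, 3, 4, 5, 7, 8, 9, 0]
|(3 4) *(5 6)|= 2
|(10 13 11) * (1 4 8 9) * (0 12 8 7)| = 21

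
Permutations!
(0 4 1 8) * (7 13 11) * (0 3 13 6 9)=(0 4 1 8 3 13 11 7 6 9)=[4, 8, 2, 13, 1, 5, 9, 6, 3, 0, 10, 7, 12, 11]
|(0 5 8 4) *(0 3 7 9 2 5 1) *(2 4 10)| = 4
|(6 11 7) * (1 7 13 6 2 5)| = |(1 7 2 5)(6 11 13)| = 12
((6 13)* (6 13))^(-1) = ((13))^(-1) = (13)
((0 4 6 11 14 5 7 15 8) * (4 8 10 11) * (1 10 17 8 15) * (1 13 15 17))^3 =(17)(1 14 13 10 5 15 11 7)(4 6)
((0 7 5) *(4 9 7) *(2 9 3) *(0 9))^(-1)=((0 4 3 2)(5 9 7))^(-1)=(0 2 3 4)(5 7 9)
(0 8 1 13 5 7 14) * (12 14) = [8, 13, 2, 3, 4, 7, 6, 12, 1, 9, 10, 11, 14, 5, 0] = (0 8 1 13 5 7 12 14)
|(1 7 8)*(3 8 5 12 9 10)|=8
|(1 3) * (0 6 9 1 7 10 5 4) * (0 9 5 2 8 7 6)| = |(1 3 6 5 4 9)(2 8 7 10)| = 12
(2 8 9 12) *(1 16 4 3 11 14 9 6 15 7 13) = (1 16 4 3 11 14 9 12 2 8 6 15 7 13) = [0, 16, 8, 11, 3, 5, 15, 13, 6, 12, 10, 14, 2, 1, 9, 7, 4]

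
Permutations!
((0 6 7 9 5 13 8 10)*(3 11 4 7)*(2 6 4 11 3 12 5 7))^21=((0 4 2 6 12 5 13 8 10)(7 9))^21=(0 6 13)(2 5 10)(4 12 8)(7 9)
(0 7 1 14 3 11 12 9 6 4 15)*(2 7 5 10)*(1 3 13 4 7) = [5, 14, 1, 11, 15, 10, 7, 3, 8, 6, 2, 12, 9, 4, 13, 0] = (0 5 10 2 1 14 13 4 15)(3 11 12 9 6 7)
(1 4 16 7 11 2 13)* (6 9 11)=[0, 4, 13, 3, 16, 5, 9, 6, 8, 11, 10, 2, 12, 1, 14, 15, 7]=(1 4 16 7 6 9 11 2 13)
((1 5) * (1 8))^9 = (8)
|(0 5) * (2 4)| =2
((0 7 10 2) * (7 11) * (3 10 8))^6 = ((0 11 7 8 3 10 2))^6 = (0 2 10 3 8 7 11)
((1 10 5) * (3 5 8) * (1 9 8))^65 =(1 10)(3 5 9 8)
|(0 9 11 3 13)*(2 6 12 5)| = 20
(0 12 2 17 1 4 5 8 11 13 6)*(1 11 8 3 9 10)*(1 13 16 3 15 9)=(0 12 2 17 11 16 3 1 4 5 15 9 10 13 6)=[12, 4, 17, 1, 5, 15, 0, 7, 8, 10, 13, 16, 2, 6, 14, 9, 3, 11]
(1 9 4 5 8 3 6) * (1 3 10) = (1 9 4 5 8 10)(3 6) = [0, 9, 2, 6, 5, 8, 3, 7, 10, 4, 1]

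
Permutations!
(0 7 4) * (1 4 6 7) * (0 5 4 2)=(0 1 2)(4 5)(6 7)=[1, 2, 0, 3, 5, 4, 7, 6]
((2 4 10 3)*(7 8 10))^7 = (2 4 7 8 10 3)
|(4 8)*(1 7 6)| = |(1 7 6)(4 8)| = 6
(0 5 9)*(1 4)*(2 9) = [5, 4, 9, 3, 1, 2, 6, 7, 8, 0] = (0 5 2 9)(1 4)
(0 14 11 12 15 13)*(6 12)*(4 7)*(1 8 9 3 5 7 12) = [14, 8, 2, 5, 12, 7, 1, 4, 9, 3, 10, 6, 15, 0, 11, 13] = (0 14 11 6 1 8 9 3 5 7 4 12 15 13)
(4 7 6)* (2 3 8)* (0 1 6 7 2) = [1, 6, 3, 8, 2, 5, 4, 7, 0] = (0 1 6 4 2 3 8)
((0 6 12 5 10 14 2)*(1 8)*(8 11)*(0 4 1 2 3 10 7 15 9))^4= (0 7 6 15 12 9 5)(1 4 2 8 11)(3 10 14)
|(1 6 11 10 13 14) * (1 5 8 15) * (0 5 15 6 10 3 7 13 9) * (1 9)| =22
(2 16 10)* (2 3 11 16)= (3 11 16 10)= [0, 1, 2, 11, 4, 5, 6, 7, 8, 9, 3, 16, 12, 13, 14, 15, 10]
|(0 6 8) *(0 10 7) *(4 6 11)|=7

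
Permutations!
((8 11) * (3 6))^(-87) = ((3 6)(8 11))^(-87) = (3 6)(8 11)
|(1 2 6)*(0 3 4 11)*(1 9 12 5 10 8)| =8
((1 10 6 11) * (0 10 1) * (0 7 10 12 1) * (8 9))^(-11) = ((0 12 1)(6 11 7 10)(8 9))^(-11) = (0 12 1)(6 11 7 10)(8 9)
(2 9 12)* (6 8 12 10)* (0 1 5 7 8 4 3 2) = (0 1 5 7 8 12)(2 9 10 6 4 3) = [1, 5, 9, 2, 3, 7, 4, 8, 12, 10, 6, 11, 0]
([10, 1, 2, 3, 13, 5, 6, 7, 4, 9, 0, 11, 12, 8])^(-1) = (0 10)(4 8 13)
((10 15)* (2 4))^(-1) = (2 4)(10 15)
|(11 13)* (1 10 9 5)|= |(1 10 9 5)(11 13)|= 4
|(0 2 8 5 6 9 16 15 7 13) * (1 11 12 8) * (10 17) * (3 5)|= |(0 2 1 11 12 8 3 5 6 9 16 15 7 13)(10 17)|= 14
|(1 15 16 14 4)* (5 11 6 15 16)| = |(1 16 14 4)(5 11 6 15)| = 4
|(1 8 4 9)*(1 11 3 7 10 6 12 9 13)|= |(1 8 4 13)(3 7 10 6 12 9 11)|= 28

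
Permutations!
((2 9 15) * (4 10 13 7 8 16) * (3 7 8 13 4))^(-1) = ((2 9 15)(3 7 13 8 16)(4 10))^(-1) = (2 15 9)(3 16 8 13 7)(4 10)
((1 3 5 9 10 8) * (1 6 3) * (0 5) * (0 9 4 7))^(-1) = ((0 5 4 7)(3 9 10 8 6))^(-1) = (0 7 4 5)(3 6 8 10 9)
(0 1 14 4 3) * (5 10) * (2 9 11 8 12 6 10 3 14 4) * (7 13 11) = (0 1 4 14 2 9 7 13 11 8 12 6 10 5 3) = [1, 4, 9, 0, 14, 3, 10, 13, 12, 7, 5, 8, 6, 11, 2]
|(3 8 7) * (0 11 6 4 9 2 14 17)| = 24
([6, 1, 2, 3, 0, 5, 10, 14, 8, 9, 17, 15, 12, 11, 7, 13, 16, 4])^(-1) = (0 4 17 10 6)(7 14)(11 13 15)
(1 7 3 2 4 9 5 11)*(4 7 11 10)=(1 11)(2 7 3)(4 9 5 10)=[0, 11, 7, 2, 9, 10, 6, 3, 8, 5, 4, 1]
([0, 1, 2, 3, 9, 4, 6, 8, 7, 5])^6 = [0, 1, 2, 3, 4, 5, 6, 7, 8, 9]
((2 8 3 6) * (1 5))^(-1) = (1 5)(2 6 3 8)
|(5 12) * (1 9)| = |(1 9)(5 12)| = 2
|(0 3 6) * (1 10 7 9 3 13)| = 8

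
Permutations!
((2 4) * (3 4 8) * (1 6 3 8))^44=(8)(1 2 4 3 6)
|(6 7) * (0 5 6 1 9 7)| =3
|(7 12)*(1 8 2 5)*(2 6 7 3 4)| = |(1 8 6 7 12 3 4 2 5)| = 9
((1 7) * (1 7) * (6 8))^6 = (8)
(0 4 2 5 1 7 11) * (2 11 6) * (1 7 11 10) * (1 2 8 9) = (0 4 10 2 5 7 6 8 9 1 11) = [4, 11, 5, 3, 10, 7, 8, 6, 9, 1, 2, 0]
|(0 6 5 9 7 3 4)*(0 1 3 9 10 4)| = |(0 6 5 10 4 1 3)(7 9)| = 14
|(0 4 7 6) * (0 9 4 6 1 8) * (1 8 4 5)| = 8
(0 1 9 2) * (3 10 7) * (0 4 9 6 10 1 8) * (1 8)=(0 1 6 10 7 3 8)(2 4 9)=[1, 6, 4, 8, 9, 5, 10, 3, 0, 2, 7]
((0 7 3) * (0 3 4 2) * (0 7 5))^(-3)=(7)(0 5)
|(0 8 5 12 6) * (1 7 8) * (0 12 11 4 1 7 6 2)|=|(0 7 8 5 11 4 1 6 12 2)|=10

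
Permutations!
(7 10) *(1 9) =(1 9)(7 10) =[0, 9, 2, 3, 4, 5, 6, 10, 8, 1, 7]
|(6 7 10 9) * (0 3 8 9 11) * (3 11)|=6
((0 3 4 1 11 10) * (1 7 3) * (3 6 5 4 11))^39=((0 1 3 11 10)(4 7 6 5))^39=(0 10 11 3 1)(4 5 6 7)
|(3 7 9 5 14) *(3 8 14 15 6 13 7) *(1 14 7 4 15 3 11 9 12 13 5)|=|(1 14 8 7 12 13 4 15 6 5 3 11 9)|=13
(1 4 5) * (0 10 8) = [10, 4, 2, 3, 5, 1, 6, 7, 0, 9, 8] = (0 10 8)(1 4 5)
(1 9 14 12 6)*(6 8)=(1 9 14 12 8 6)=[0, 9, 2, 3, 4, 5, 1, 7, 6, 14, 10, 11, 8, 13, 12]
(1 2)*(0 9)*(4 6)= (0 9)(1 2)(4 6)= [9, 2, 1, 3, 6, 5, 4, 7, 8, 0]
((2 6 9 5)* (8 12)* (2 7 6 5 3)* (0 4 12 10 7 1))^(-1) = ((0 4 12 8 10 7 6 9 3 2 5 1))^(-1) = (0 1 5 2 3 9 6 7 10 8 12 4)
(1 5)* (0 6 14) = (0 6 14)(1 5) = [6, 5, 2, 3, 4, 1, 14, 7, 8, 9, 10, 11, 12, 13, 0]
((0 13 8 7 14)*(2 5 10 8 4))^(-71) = ((0 13 4 2 5 10 8 7 14))^(-71) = (0 13 4 2 5 10 8 7 14)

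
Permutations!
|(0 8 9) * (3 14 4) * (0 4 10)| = 7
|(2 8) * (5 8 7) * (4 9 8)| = 6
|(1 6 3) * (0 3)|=|(0 3 1 6)|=4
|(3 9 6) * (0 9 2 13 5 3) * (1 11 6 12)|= 12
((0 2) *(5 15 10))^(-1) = ((0 2)(5 15 10))^(-1) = (0 2)(5 10 15)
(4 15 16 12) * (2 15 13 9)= (2 15 16 12 4 13 9)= [0, 1, 15, 3, 13, 5, 6, 7, 8, 2, 10, 11, 4, 9, 14, 16, 12]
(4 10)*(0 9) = (0 9)(4 10) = [9, 1, 2, 3, 10, 5, 6, 7, 8, 0, 4]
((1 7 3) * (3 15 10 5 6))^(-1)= ((1 7 15 10 5 6 3))^(-1)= (1 3 6 5 10 15 7)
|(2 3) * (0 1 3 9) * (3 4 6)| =7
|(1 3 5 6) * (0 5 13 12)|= 7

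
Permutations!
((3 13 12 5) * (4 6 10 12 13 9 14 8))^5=(3 6 9 10 14 12 8 5 4)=((3 9 14 8 4 6 10 12 5))^5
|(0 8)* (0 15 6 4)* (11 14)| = 10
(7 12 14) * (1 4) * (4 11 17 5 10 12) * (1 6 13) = (1 11 17 5 10 12 14 7 4 6 13) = [0, 11, 2, 3, 6, 10, 13, 4, 8, 9, 12, 17, 14, 1, 7, 15, 16, 5]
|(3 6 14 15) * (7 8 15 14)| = 5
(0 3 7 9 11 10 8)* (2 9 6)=(0 3 7 6 2 9 11 10 8)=[3, 1, 9, 7, 4, 5, 2, 6, 0, 11, 8, 10]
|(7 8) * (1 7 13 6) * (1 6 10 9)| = |(1 7 8 13 10 9)| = 6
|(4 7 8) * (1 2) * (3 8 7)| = 6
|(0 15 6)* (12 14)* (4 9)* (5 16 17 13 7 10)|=|(0 15 6)(4 9)(5 16 17 13 7 10)(12 14)|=6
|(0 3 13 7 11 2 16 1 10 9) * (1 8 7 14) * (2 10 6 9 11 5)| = |(0 3 13 14 1 6 9)(2 16 8 7 5)(10 11)| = 70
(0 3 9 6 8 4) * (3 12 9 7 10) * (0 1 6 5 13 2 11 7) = (0 12 9 5 13 2 11 7 10 3)(1 6 8 4) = [12, 6, 11, 0, 1, 13, 8, 10, 4, 5, 3, 7, 9, 2]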